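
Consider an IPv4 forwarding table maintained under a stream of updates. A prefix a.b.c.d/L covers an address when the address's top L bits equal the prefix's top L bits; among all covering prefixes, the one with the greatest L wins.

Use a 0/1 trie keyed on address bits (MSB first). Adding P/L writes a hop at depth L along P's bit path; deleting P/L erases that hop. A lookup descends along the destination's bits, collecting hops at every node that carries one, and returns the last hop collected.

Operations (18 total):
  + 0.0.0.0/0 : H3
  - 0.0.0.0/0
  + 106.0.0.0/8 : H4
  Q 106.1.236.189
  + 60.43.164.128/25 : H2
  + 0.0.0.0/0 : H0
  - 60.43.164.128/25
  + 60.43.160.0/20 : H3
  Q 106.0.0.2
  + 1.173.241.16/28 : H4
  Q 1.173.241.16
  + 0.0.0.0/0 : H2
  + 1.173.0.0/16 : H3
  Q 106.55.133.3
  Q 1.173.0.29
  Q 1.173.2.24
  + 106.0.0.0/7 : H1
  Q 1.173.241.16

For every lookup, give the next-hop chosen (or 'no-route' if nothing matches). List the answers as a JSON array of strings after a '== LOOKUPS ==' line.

Process each operation:
  add 0.0.0.0/0 -> H3 at depth 0
  del 0.0.0.0/0 (clear depth 0)
  add 106.0.0.0/8 -> H4 at depth 8
  lookup 106.1.236.189: bits 01101010 walk d0:-→d1:-→d2:-→d3:-→d4:-→d5:-→d6:-→d7:-→d8:H4 -> H4
  add 60.43.164.128/25 -> H2 at depth 25
  add 0.0.0.0/0 -> H0 at depth 0
  del 60.43.164.128/25 (clear depth 25)
  add 60.43.160.0/20 -> H3 at depth 20
  lookup 106.0.0.2: bits 01101010 walk d0:H0→d1:-→d2:-→d3:-→d4:-→d5:-→d6:-→d7:-→d8:H4 -> H4
  add 1.173.241.16/28 -> H4 at depth 28
  lookup 1.173.241.16: bits 0000000110101101111100010001 walk d0:H0→d1:-→d2:-→d3:-→d4:-→d5:-→d6:-→d7:-→d8:-→d9:-→d10:-→d11:-→d12:-→d13:-→d14:-→d15:-→d16:-→d17:-→d18:-→d19:-→d20:-→d21:-→d22:-→d23:-→d24:-→d25:-→d26:-→d27:-→d28:H4 -> H4
  add 0.0.0.0/0 -> H2 at depth 0
  add 1.173.0.0/16 -> H3 at depth 16
  lookup 106.55.133.3: bits 01101010 walk d0:H2→d1:-→d2:-→d3:-→d4:-→d5:-→d6:-→d7:-→d8:H4 -> H4
  lookup 1.173.0.29: bits 0000000110101101 walk d0:H2→d1:-→d2:-→d3:-→d4:-→d5:-→d6:-→d7:-→d8:-→d9:-→d10:-→d11:-→d12:-→d13:-→d14:-→d15:-→d16:H3 -> H3
  lookup 1.173.2.24: bits 0000000110101101 walk d0:H2→d1:-→d2:-→d3:-→d4:-→d5:-→d6:-→d7:-→d8:-→d9:-→d10:-→d11:-→d12:-→d13:-→d14:-→d15:-→d16:H3 -> H3
  add 106.0.0.0/7 -> H1 at depth 7
  lookup 1.173.241.16: bits 0000000110101101111100010001 walk d0:H2→d1:-→d2:-→d3:-→d4:-→d5:-→d6:-→d7:-→d8:-→d9:-→d10:-→d11:-→d12:-→d13:-→d14:-→d15:-→d16:H3→d17:-→d18:-→d19:-→d20:-→d21:-→d22:-→d23:-→d24:-→d25:-→d26:-→d27:-→d28:H4 -> H4

== LOOKUPS ==
["H4","H4","H4","H4","H3","H3","H4"]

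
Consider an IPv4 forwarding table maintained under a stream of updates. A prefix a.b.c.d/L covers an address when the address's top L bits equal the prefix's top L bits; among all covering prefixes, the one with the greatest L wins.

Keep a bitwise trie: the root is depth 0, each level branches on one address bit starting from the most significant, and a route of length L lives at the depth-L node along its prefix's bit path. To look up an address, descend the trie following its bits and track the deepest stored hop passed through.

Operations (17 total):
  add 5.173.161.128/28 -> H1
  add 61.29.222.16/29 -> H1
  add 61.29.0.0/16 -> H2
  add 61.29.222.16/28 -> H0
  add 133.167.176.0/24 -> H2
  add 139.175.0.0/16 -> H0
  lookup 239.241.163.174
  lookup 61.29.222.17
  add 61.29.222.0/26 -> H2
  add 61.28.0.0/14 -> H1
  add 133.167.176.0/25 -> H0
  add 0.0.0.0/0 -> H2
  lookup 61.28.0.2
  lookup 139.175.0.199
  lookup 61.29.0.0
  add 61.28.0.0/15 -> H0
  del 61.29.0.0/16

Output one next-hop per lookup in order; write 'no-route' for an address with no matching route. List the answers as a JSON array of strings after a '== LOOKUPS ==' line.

Trace:
  add 5.173.161.128/28 -> H1 at depth 28
  add 61.29.222.16/29 -> H1 at depth 29
  add 61.29.0.0/16 -> H2 at depth 16
  add 61.29.222.16/28 -> H0 at depth 28
  add 133.167.176.0/24 -> H2 at depth 24
  add 139.175.0.0/16 -> H0 at depth 16
  lookup 239.241.163.174: bits 1 walk d0:-→d1:- -> no-route
  lookup 61.29.222.17: bits 00111101000111011101111000010 walk d0:-→d1:-→d2:-→d3:-→d4:-→d5:-→d6:-→d7:-→d8:-→d9:-→d10:-→d11:-→d12:-→d13:-→d14:-→d15:-→d16:H2→d17:-→d18:-→d19:-→d20:-→d21:-→d22:-→d23:-→d24:-→d25:-→d26:-→d27:-→d28:H0→d29:H1 -> H1
  add 61.29.222.0/26 -> H2 at depth 26
  add 61.28.0.0/14 -> H1 at depth 14
  add 133.167.176.0/25 -> H0 at depth 25
  add 0.0.0.0/0 -> H2 at depth 0
  lookup 61.28.0.2: bits 001111010001110 walk d0:H2→d1:-→d2:-→d3:-→d4:-→d5:-→d6:-→d7:-→d8:-→d9:-→d10:-→d11:-→d12:-→d13:-→d14:H1→d15:- -> H1
  lookup 139.175.0.199: bits 1000101110101111 walk d0:H2→d1:-→d2:-→d3:-→d4:-→d5:-→d6:-→d7:-→d8:-→d9:-→d10:-→d11:-→d12:-→d13:-→d14:-→d15:-→d16:H0 -> H0
  lookup 61.29.0.0: bits 0011110100011101 walk d0:H2→d1:-→d2:-→d3:-→d4:-→d5:-→d6:-→d7:-→d8:-→d9:-→d10:-→d11:-→d12:-→d13:-→d14:H1→d15:-→d16:H2 -> H2
  add 61.28.0.0/15 -> H0 at depth 15
  del 61.29.0.0/16 (clear depth 16)

== LOOKUPS ==
["no-route","H1","H1","H0","H2"]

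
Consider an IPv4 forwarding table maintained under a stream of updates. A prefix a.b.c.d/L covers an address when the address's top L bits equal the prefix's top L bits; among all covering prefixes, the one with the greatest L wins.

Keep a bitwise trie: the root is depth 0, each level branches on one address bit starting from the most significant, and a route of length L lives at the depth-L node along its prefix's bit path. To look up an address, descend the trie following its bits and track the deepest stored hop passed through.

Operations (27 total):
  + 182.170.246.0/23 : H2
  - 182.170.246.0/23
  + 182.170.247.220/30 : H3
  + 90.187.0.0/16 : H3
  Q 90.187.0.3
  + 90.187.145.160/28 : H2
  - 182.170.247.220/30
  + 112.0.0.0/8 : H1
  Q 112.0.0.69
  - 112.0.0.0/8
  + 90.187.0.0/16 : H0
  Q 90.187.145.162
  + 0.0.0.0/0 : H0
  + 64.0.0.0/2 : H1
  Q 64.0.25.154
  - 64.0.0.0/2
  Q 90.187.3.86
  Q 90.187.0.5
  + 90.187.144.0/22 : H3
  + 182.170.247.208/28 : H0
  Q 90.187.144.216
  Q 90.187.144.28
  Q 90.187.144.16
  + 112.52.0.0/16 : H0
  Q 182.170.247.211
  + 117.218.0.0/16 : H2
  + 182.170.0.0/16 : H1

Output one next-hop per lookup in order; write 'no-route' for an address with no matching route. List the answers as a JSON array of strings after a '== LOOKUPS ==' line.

Trace:
  add 182.170.246.0/23 -> H2 at depth 23
  del 182.170.246.0/23 (clear depth 23)
  add 182.170.247.220/30 -> H3 at depth 30
  add 90.187.0.0/16 -> H3 at depth 16
  Q 90.187.0.3: descend 0101101010111011 ; hops seen [H3] ; pick H3
  add 90.187.145.160/28 -> H2 at depth 28
  del 182.170.247.220/30 (clear depth 30)
  add 112.0.0.0/8 -> H1 at depth 8
  Q 112.0.0.69: descend 01110000 ; hops seen [H1] ; pick H1
  del 112.0.0.0/8 (clear depth 8)
  add 90.187.0.0/16 -> H0 at depth 16
  Q 90.187.145.162: descend 0101101010111011100100011010 ; hops seen [H0,H2] ; pick H2
  add 0.0.0.0/0 -> H0 at depth 0
  add 64.0.0.0/2 -> H1 at depth 2
  Q 64.0.25.154: descend 010 ; hops seen [H0,H1] ; pick H1
  del 64.0.0.0/2 (clear depth 2)
  Q 90.187.3.86: descend 0101101010111011 ; hops seen [H0,H0] ; pick H0
  Q 90.187.0.5: descend 0101101010111011 ; hops seen [H0,H0] ; pick H0
  add 90.187.144.0/22 -> H3 at depth 22
  add 182.170.247.208/28 -> H0 at depth 28
  Q 90.187.144.216: descend 01011010101110111001000 ; hops seen [H0,H0,H3] ; pick H3
  Q 90.187.144.28: descend 01011010101110111001000 ; hops seen [H0,H0,H3] ; pick H3
  Q 90.187.144.16: descend 01011010101110111001000 ; hops seen [H0,H0,H3] ; pick H3
  add 112.52.0.0/16 -> H0 at depth 16
  Q 182.170.247.211: descend 1011011010101010111101111101 ; hops seen [H0,H0] ; pick H0
  add 117.218.0.0/16 -> H2 at depth 16
  add 182.170.0.0/16 -> H1 at depth 16

== LOOKUPS ==
["H3","H1","H2","H1","H0","H0","H3","H3","H3","H0"]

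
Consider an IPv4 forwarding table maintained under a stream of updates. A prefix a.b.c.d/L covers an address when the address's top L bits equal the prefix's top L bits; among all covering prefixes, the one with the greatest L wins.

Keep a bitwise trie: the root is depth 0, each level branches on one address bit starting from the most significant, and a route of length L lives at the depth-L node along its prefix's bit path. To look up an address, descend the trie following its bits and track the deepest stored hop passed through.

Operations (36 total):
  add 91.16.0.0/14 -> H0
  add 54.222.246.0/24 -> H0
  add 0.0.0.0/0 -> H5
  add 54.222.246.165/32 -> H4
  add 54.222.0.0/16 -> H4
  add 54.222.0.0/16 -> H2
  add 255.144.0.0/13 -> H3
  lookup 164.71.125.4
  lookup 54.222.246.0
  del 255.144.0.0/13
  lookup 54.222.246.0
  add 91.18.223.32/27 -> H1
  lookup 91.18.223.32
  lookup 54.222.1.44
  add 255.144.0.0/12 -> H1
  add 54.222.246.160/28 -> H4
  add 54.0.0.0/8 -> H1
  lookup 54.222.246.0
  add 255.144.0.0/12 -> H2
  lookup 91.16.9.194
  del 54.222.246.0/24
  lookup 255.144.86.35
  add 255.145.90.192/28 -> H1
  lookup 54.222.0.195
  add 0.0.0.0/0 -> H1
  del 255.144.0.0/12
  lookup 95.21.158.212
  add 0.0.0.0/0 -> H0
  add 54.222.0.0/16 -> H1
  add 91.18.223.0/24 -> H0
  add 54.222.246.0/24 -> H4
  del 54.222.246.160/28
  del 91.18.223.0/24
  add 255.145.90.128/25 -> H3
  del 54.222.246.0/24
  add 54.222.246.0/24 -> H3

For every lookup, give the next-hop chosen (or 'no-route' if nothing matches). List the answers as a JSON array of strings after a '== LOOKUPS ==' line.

Process each operation:
  add 91.16.0.0/14 -> H0 at depth 14
  add 54.222.246.0/24 -> H0 at depth 24
  add 0.0.0.0/0 -> H5 at depth 0
  add 54.222.246.165/32 -> H4 at depth 32
  add 54.222.0.0/16 -> H4 at depth 16
  add 54.222.0.0/16 -> H2 at depth 16
  add 255.144.0.0/13 -> H3 at depth 13
  lookup 164.71.125.4: bits 1 walk d0:H5→d1:- -> H5
  lookup 54.222.246.0: bits 001101101101111011110110 walk d0:H5→d1:-→d2:-→d3:-→d4:-→d5:-→d6:-→d7:-→d8:-→d9:-→d10:-→d11:-→d12:-→d13:-→d14:-→d15:-→d16:H2→d17:-→d18:-→d19:-→d20:-→d21:-→d22:-→d23:-→d24:H0 -> H0
  del 255.144.0.0/13 (clear depth 13)
  lookup 54.222.246.0: bits 001101101101111011110110 walk d0:H5→d1:-→d2:-→d3:-→d4:-→d5:-→d6:-→d7:-→d8:-→d9:-→d10:-→d11:-→d12:-→d13:-→d14:-→d15:-→d16:H2→d17:-→d18:-→d19:-→d20:-→d21:-→d22:-→d23:-→d24:H0 -> H0
  add 91.18.223.32/27 -> H1 at depth 27
  lookup 91.18.223.32: bits 010110110001001011011111001 walk d0:H5→d1:-→d2:-→d3:-→d4:-→d5:-→d6:-→d7:-→d8:-→d9:-→d10:-→d11:-→d12:-→d13:-→d14:H0→d15:-→d16:-→d17:-→d18:-→d19:-→d20:-→d21:-→d22:-→d23:-→d24:-→d25:-→d26:-→d27:H1 -> H1
  lookup 54.222.1.44: bits 0011011011011110 walk d0:H5→d1:-→d2:-→d3:-→d4:-→d5:-→d6:-→d7:-→d8:-→d9:-→d10:-→d11:-→d12:-→d13:-→d14:-→d15:-→d16:H2 -> H2
  add 255.144.0.0/12 -> H1 at depth 12
  add 54.222.246.160/28 -> H4 at depth 28
  add 54.0.0.0/8 -> H1 at depth 8
  lookup 54.222.246.0: bits 001101101101111011110110 walk d0:H5→d1:-→d2:-→d3:-→d4:-→d5:-→d6:-→d7:-→d8:H1→d9:-→d10:-→d11:-→d12:-→d13:-→d14:-→d15:-→d16:H2→d17:-→d18:-→d19:-→d20:-→d21:-→d22:-→d23:-→d24:H0 -> H0
  add 255.144.0.0/12 -> H2 at depth 12
  lookup 91.16.9.194: bits 01011011000100 walk d0:H5→d1:-→d2:-→d3:-→d4:-→d5:-→d6:-→d7:-→d8:-→d9:-→d10:-→d11:-→d12:-→d13:-→d14:H0 -> H0
  del 54.222.246.0/24 (clear depth 24)
  lookup 255.144.86.35: bits 1111111110010 walk d0:H5→d1:-→d2:-→d3:-→d4:-→d5:-→d6:-→d7:-→d8:-→d9:-→d10:-→d11:-→d12:H2→d13:- -> H2
  add 255.145.90.192/28 -> H1 at depth 28
  lookup 54.222.0.195: bits 0011011011011110 walk d0:H5→d1:-→d2:-→d3:-→d4:-→d5:-→d6:-→d7:-→d8:H1→d9:-→d10:-→d11:-→d12:-→d13:-→d14:-→d15:-→d16:H2 -> H2
  add 0.0.0.0/0 -> H1 at depth 0
  del 255.144.0.0/12 (clear depth 12)
  lookup 95.21.158.212: bits 01011 walk d0:H1→d1:-→d2:-→d3:-→d4:-→d5:- -> H1
  add 0.0.0.0/0 -> H0 at depth 0
  add 54.222.0.0/16 -> H1 at depth 16
  add 91.18.223.0/24 -> H0 at depth 24
  add 54.222.246.0/24 -> H4 at depth 24
  del 54.222.246.160/28 (clear depth 28)
  del 91.18.223.0/24 (clear depth 24)
  add 255.145.90.128/25 -> H3 at depth 25
  del 54.222.246.0/24 (clear depth 24)
  add 54.222.246.0/24 -> H3 at depth 24

== LOOKUPS ==
["H5","H0","H0","H1","H2","H0","H0","H2","H2","H1"]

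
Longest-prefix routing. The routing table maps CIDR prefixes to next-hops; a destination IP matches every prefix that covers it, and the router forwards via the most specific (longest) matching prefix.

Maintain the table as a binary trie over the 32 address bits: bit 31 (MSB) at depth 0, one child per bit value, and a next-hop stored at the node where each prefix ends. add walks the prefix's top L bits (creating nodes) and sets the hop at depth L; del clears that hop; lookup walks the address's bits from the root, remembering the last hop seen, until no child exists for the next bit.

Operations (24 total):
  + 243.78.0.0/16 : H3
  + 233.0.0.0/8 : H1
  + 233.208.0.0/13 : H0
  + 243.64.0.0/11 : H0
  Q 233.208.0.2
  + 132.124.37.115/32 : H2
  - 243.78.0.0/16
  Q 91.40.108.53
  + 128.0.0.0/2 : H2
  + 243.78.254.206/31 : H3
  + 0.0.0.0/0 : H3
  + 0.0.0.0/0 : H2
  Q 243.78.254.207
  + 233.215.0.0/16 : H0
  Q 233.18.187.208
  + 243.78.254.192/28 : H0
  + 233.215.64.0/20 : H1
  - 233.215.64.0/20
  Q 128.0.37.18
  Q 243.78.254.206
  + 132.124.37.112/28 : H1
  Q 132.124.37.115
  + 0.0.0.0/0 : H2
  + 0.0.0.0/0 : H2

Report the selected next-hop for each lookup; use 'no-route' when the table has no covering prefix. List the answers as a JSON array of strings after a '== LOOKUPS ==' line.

Apply in order:
  add 243.78.0.0/16 -> H3 at depth 16
  add 233.0.0.0/8 -> H1 at depth 8
  add 233.208.0.0/13 -> H0 at depth 13
  add 243.64.0.0/11 -> H0 at depth 11
  Q 233.208.0.2: descend 1110100111010 ; hops seen [H1,H0] ; pick H0
  add 132.124.37.115/32 -> H2 at depth 32
  - 243.78.0.0/16 clear@16
  Q 91.40.108.53: descend ε ; hops seen [∅] ; pick no-route
  add 128.0.0.0/2 -> H2 at depth 2
  add 243.78.254.206/31 -> H3 at depth 31
  add 0.0.0.0/0 -> H3 at depth 0
  add 0.0.0.0/0 -> H2 at depth 0
  Q 243.78.254.207: descend 1111001101001110111111101100111 ; hops seen [H2,H0,H3] ; pick H3
  add 233.215.0.0/16 -> H0 at depth 16
  Q 233.18.187.208: descend 11101001 ; hops seen [H2,H1] ; pick H1
  add 243.78.254.192/28 -> H0 at depth 28
  add 233.215.64.0/20 -> H1 at depth 20
  - 233.215.64.0/20 clear@20
  Q 128.0.37.18: descend 10000 ; hops seen [H2,H2] ; pick H2
  Q 243.78.254.206: descend 1111001101001110111111101100111 ; hops seen [H2,H0,H0,H3] ; pick H3
  add 132.124.37.112/28 -> H1 at depth 28
  Q 132.124.37.115: descend 10000100011111000010010101110011 ; hops seen [H2,H2,H1,H2] ; pick H2
  add 0.0.0.0/0 -> H2 at depth 0
  add 0.0.0.0/0 -> H2 at depth 0

== LOOKUPS ==
["H0","no-route","H3","H1","H2","H3","H2"]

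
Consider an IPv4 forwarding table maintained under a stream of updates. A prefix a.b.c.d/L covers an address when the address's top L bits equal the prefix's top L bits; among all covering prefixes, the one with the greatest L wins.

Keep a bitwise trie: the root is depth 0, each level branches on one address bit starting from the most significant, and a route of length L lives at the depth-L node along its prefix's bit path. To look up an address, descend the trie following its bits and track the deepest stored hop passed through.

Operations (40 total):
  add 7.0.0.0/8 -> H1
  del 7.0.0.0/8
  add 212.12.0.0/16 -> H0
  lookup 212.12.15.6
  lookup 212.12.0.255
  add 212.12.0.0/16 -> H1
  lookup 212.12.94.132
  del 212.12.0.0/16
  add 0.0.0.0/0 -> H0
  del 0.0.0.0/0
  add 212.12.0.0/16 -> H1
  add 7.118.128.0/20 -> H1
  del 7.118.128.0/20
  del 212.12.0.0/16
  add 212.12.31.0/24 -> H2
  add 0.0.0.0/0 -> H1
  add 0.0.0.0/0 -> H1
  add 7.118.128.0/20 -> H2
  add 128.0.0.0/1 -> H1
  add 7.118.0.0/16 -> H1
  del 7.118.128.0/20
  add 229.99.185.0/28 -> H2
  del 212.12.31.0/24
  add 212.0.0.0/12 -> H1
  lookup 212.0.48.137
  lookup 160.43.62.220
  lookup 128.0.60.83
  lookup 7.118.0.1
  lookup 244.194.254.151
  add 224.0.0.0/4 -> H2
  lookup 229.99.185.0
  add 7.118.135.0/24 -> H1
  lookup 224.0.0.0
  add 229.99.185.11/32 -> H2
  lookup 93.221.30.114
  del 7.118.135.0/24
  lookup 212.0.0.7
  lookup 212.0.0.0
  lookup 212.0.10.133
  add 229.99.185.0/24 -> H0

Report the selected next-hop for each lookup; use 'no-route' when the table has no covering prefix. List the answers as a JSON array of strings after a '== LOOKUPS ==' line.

Apply in order:
  add 7.0.0.0/8 -> H1 at depth 8
  - 7.0.0.0/8 clear@8
  add 212.12.0.0/16 -> H0 at depth 16
  Q 212.12.15.6: descend 1101010000001100 ; hops seen [H0] ; pick H0
  Q 212.12.0.255: descend 1101010000001100 ; hops seen [H0] ; pick H0
  add 212.12.0.0/16 -> H1 at depth 16
  Q 212.12.94.132: descend 1101010000001100 ; hops seen [H1] ; pick H1
  - 212.12.0.0/16 clear@16
  add 0.0.0.0/0 -> H0 at depth 0
  - 0.0.0.0/0 clear@0
  add 212.12.0.0/16 -> H1 at depth 16
  add 7.118.128.0/20 -> H1 at depth 20
  - 7.118.128.0/20 clear@20
  - 212.12.0.0/16 clear@16
  add 212.12.31.0/24 -> H2 at depth 24
  add 0.0.0.0/0 -> H1 at depth 0
  add 0.0.0.0/0 -> H1 at depth 0
  add 7.118.128.0/20 -> H2 at depth 20
  add 128.0.0.0/1 -> H1 at depth 1
  add 7.118.0.0/16 -> H1 at depth 16
  - 7.118.128.0/20 clear@20
  add 229.99.185.0/28 -> H2 at depth 28
  - 212.12.31.0/24 clear@24
  add 212.0.0.0/12 -> H1 at depth 12
  Q 212.0.48.137: descend 110101000000 ; hops seen [H1,H1,H1] ; pick H1
  Q 160.43.62.220: descend 1 ; hops seen [H1,H1] ; pick H1
  Q 128.0.60.83: descend 1 ; hops seen [H1,H1] ; pick H1
  Q 7.118.0.1: descend 0000011101110110 ; hops seen [H1,H1] ; pick H1
  Q 244.194.254.151: descend 111 ; hops seen [H1,H1] ; pick H1
  add 224.0.0.0/4 -> H2 at depth 4
  Q 229.99.185.0: descend 1110010101100011101110010000 ; hops seen [H1,H1,H2,H2] ; pick H2
  add 7.118.135.0/24 -> H1 at depth 24
  Q 224.0.0.0: descend 11100 ; hops seen [H1,H1,H2] ; pick H2
  add 229.99.185.11/32 -> H2 at depth 32
  Q 93.221.30.114: descend 0 ; hops seen [H1] ; pick H1
  - 7.118.135.0/24 clear@24
  Q 212.0.0.7: descend 110101000000 ; hops seen [H1,H1,H1] ; pick H1
  Q 212.0.0.0: descend 110101000000 ; hops seen [H1,H1,H1] ; pick H1
  Q 212.0.10.133: descend 110101000000 ; hops seen [H1,H1,H1] ; pick H1
  add 229.99.185.0/24 -> H0 at depth 24

== LOOKUPS ==
["H0","H0","H1","H1","H1","H1","H1","H1","H2","H2","H1","H1","H1","H1"]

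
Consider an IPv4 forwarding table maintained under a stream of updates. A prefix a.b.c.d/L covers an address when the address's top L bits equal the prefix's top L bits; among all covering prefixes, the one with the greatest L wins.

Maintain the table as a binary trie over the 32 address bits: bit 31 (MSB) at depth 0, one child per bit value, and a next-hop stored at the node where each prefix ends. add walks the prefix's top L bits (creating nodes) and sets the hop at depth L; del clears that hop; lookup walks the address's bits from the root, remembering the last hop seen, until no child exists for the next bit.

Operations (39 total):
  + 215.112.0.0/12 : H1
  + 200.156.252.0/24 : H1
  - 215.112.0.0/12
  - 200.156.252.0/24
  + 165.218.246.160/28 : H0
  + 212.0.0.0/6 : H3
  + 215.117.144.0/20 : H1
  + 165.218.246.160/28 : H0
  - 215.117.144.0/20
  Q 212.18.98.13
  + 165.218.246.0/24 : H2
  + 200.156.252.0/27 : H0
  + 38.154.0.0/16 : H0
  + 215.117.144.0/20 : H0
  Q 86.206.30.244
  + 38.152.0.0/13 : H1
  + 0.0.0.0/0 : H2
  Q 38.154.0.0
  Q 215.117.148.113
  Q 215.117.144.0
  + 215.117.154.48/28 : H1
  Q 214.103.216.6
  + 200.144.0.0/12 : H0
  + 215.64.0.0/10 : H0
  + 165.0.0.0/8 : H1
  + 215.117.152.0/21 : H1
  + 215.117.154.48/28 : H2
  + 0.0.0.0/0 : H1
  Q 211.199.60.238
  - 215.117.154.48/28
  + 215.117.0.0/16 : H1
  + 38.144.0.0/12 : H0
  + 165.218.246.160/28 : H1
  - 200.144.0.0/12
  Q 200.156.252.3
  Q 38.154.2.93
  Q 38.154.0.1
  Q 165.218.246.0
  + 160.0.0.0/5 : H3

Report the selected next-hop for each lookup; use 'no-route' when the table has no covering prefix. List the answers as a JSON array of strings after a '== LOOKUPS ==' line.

Apply in order:
  + 215.112.0.0/12 (H1) depth=12
  + 200.156.252.0/24 (H1) depth=24
  - 215.112.0.0/12 clear@12
  - 200.156.252.0/24 clear@24
  + 165.218.246.160/28 (H0) depth=28
  + 212.0.0.0/6 (H3) depth=6
  + 215.117.144.0/20 (H1) depth=20
  + 165.218.246.160/28 (H0) depth=28
  - 215.117.144.0/20 clear@20
  lookup 212.18.98.13: bits 110101 walk d0:-→d1:-→d2:-→d3:-→d4:-→d5:-→d6:H3 -> H3
  + 165.218.246.0/24 (H2) depth=24
  + 200.156.252.0/27 (H0) depth=27
  + 38.154.0.0/16 (H0) depth=16
  + 215.117.144.0/20 (H0) depth=20
  lookup 86.206.30.244: bits 0 walk d0:-→d1:- -> no-route
  + 38.152.0.0/13 (H1) depth=13
  + 0.0.0.0/0 (H2) depth=0
  lookup 38.154.0.0: bits 0010011010011010 walk d0:H2→d1:-→d2:-→d3:-→d4:-→d5:-→d6:-→d7:-→d8:-→d9:-→d10:-→d11:-→d12:-→d13:H1→d14:-→d15:-→d16:H0 -> H0
  lookup 215.117.148.113: bits 11010111011101011001 walk d0:H2→d1:-→d2:-→d3:-→d4:-→d5:-→d6:H3→d7:-→d8:-→d9:-→d10:-→d11:-→d12:-→d13:-→d14:-→d15:-→d16:-→d17:-→d18:-→d19:-→d20:H0 -> H0
  lookup 215.117.144.0: bits 11010111011101011001 walk d0:H2→d1:-→d2:-→d3:-→d4:-→d5:-→d6:H3→d7:-→d8:-→d9:-→d10:-→d11:-→d12:-→d13:-→d14:-→d15:-→d16:-→d17:-→d18:-→d19:-→d20:H0 -> H0
  + 215.117.154.48/28 (H1) depth=28
  lookup 214.103.216.6: bits 1101011 walk d0:H2→d1:-→d2:-→d3:-→d4:-→d5:-→d6:H3→d7:- -> H3
  + 200.144.0.0/12 (H0) depth=12
  + 215.64.0.0/10 (H0) depth=10
  + 165.0.0.0/8 (H1) depth=8
  + 215.117.152.0/21 (H1) depth=21
  + 215.117.154.48/28 (H2) depth=28
  + 0.0.0.0/0 (H1) depth=0
  lookup 211.199.60.238: bits 11010 walk d0:H1→d1:-→d2:-→d3:-→d4:-→d5:- -> H1
  - 215.117.154.48/28 clear@28
  + 215.117.0.0/16 (H1) depth=16
  + 38.144.0.0/12 (H0) depth=12
  + 165.218.246.160/28 (H1) depth=28
  - 200.144.0.0/12 clear@12
  lookup 200.156.252.3: bits 110010001001110011111100000 walk d0:H1→d1:-→d2:-→d3:-→d4:-→d5:-→d6:-→d7:-→d8:-→d9:-→d10:-→d11:-→d12:-→d13:-→d14:-→d15:-→d16:-→d17:-→d18:-→d19:-→d20:-→d21:-→d22:-→d23:-→d24:-→d25:-→d26:-→d27:H0 -> H0
  lookup 38.154.2.93: bits 0010011010011010 walk d0:H1→d1:-→d2:-→d3:-→d4:-→d5:-→d6:-→d7:-→d8:-→d9:-→d10:-→d11:-→d12:H0→d13:H1→d14:-→d15:-→d16:H0 -> H0
  lookup 38.154.0.1: bits 0010011010011010 walk d0:H1→d1:-→d2:-→d3:-→d4:-→d5:-→d6:-→d7:-→d8:-→d9:-→d10:-→d11:-→d12:H0→d13:H1→d14:-→d15:-→d16:H0 -> H0
  lookup 165.218.246.0: bits 101001011101101011110110 walk d0:H1→d1:-→d2:-→d3:-→d4:-→d5:-→d6:-→d7:-→d8:H1→d9:-→d10:-→d11:-→d12:-→d13:-→d14:-→d15:-→d16:-→d17:-→d18:-→d19:-→d20:-→d21:-→d22:-→d23:-→d24:H2 -> H2
  + 160.0.0.0/5 (H3) depth=5

== LOOKUPS ==
["H3","no-route","H0","H0","H0","H3","H1","H0","H0","H0","H2"]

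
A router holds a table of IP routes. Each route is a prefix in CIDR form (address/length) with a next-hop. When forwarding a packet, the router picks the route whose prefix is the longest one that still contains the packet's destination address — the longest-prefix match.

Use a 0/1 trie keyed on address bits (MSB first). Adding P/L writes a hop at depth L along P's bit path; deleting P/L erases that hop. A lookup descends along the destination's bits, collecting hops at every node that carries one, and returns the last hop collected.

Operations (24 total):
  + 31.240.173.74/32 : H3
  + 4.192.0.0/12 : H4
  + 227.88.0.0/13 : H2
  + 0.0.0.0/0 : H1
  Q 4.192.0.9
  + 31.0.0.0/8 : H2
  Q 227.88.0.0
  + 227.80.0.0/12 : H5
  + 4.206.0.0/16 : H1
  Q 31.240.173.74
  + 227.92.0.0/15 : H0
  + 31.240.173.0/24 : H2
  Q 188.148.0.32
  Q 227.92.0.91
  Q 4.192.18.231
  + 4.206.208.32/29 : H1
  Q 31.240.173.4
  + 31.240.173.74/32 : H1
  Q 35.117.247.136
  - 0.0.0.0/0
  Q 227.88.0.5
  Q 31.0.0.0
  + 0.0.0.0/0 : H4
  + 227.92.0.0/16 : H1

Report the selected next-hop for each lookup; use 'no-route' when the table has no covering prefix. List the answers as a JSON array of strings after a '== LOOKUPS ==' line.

Trace:
  + 31.240.173.74/32 (H3) depth=32
  + 4.192.0.0/12 (H4) depth=12
  + 227.88.0.0/13 (H2) depth=13
  + 0.0.0.0/0 (H1) depth=0
  Q 4.192.0.9: descend 000001001100 ; hops seen [H1,H4] ; pick H4
  + 31.0.0.0/8 (H2) depth=8
  Q 227.88.0.0: descend 1110001101011 ; hops seen [H1,H2] ; pick H2
  + 227.80.0.0/12 (H5) depth=12
  + 4.206.0.0/16 (H1) depth=16
  Q 31.240.173.74: descend 00011111111100001010110101001010 ; hops seen [H1,H2,H3] ; pick H3
  + 227.92.0.0/15 (H0) depth=15
  + 31.240.173.0/24 (H2) depth=24
  Q 188.148.0.32: descend 1 ; hops seen [H1] ; pick H1
  Q 227.92.0.91: descend 111000110101110 ; hops seen [H1,H5,H2,H0] ; pick H0
  Q 4.192.18.231: descend 000001001100 ; hops seen [H1,H4] ; pick H4
  + 4.206.208.32/29 (H1) depth=29
  Q 31.240.173.4: descend 0001111111110000101011010 ; hops seen [H1,H2,H2] ; pick H2
  + 31.240.173.74/32 (H1) depth=32
  Q 35.117.247.136: descend 00 ; hops seen [H1] ; pick H1
  del 0.0.0.0/0 (clear depth 0)
  Q 227.88.0.5: descend 1110001101011 ; hops seen [H5,H2] ; pick H2
  Q 31.0.0.0: descend 00011111 ; hops seen [H2] ; pick H2
  + 0.0.0.0/0 (H4) depth=0
  + 227.92.0.0/16 (H1) depth=16

== LOOKUPS ==
["H4","H2","H3","H1","H0","H4","H2","H1","H2","H2"]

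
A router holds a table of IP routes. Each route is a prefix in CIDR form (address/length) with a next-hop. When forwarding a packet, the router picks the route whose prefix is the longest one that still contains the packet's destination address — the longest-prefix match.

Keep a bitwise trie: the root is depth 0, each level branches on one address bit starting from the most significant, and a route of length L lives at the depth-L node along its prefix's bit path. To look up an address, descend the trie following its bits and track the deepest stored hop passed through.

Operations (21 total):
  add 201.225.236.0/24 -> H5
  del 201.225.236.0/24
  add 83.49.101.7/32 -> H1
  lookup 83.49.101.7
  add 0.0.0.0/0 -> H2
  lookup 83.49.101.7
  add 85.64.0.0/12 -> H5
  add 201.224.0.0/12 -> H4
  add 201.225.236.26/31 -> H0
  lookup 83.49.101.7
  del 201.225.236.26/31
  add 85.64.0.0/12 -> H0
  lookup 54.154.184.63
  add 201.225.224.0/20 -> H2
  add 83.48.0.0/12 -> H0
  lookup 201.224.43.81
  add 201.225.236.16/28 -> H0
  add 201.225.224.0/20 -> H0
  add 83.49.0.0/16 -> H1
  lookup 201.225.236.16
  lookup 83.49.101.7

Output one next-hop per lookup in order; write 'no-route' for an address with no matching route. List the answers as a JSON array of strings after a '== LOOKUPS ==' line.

Trace:
  + 201.225.236.0/24 (H5) depth=24
  del 201.225.236.0/24 (clear depth 24)
  + 83.49.101.7/32 (H1) depth=32
  lookup 83.49.101.7: bits 01010011001100010110010100000111 walk d0:-→d1:-→d2:-→d3:-→d4:-→d5:-→d6:-→d7:-→d8:-→d9:-→d10:-→d11:-→d12:-→d13:-→d14:-→d15:-→d16:-→d17:-→d18:-→d19:-→d20:-→d21:-→d22:-→d23:-→d24:-→d25:-→d26:-→d27:-→d28:-→d29:-→d30:-→d31:-→d32:H1 -> H1
  + 0.0.0.0/0 (H2) depth=0
  lookup 83.49.101.7: bits 01010011001100010110010100000111 walk d0:H2→d1:-→d2:-→d3:-→d4:-→d5:-→d6:-→d7:-→d8:-→d9:-→d10:-→d11:-→d12:-→d13:-→d14:-→d15:-→d16:-→d17:-→d18:-→d19:-→d20:-→d21:-→d22:-→d23:-→d24:-→d25:-→d26:-→d27:-→d28:-→d29:-→d30:-→d31:-→d32:H1 -> H1
  + 85.64.0.0/12 (H5) depth=12
  + 201.224.0.0/12 (H4) depth=12
  + 201.225.236.26/31 (H0) depth=31
  lookup 83.49.101.7: bits 01010011001100010110010100000111 walk d0:H2→d1:-→d2:-→d3:-→d4:-→d5:-→d6:-→d7:-→d8:-→d9:-→d10:-→d11:-→d12:-→d13:-→d14:-→d15:-→d16:-→d17:-→d18:-→d19:-→d20:-→d21:-→d22:-→d23:-→d24:-→d25:-→d26:-→d27:-→d28:-→d29:-→d30:-→d31:-→d32:H1 -> H1
  del 201.225.236.26/31 (clear depth 31)
  + 85.64.0.0/12 (H0) depth=12
  lookup 54.154.184.63: bits 0 walk d0:H2→d1:- -> H2
  + 201.225.224.0/20 (H2) depth=20
  + 83.48.0.0/12 (H0) depth=12
  lookup 201.224.43.81: bits 110010011110000 walk d0:H2→d1:-→d2:-→d3:-→d4:-→d5:-→d6:-→d7:-→d8:-→d9:-→d10:-→d11:-→d12:H4→d13:-→d14:-→d15:- -> H4
  + 201.225.236.16/28 (H0) depth=28
  + 201.225.224.0/20 (H0) depth=20
  + 83.49.0.0/16 (H1) depth=16
  lookup 201.225.236.16: bits 1100100111100001111011000001 walk d0:H2→d1:-→d2:-→d3:-→d4:-→d5:-→d6:-→d7:-→d8:-→d9:-→d10:-→d11:-→d12:H4→d13:-→d14:-→d15:-→d16:-→d17:-→d18:-→d19:-→d20:H0→d21:-→d22:-→d23:-→d24:-→d25:-→d26:-→d27:-→d28:H0 -> H0
  lookup 83.49.101.7: bits 01010011001100010110010100000111 walk d0:H2→d1:-→d2:-→d3:-→d4:-→d5:-→d6:-→d7:-→d8:-→d9:-→d10:-→d11:-→d12:H0→d13:-→d14:-→d15:-→d16:H1→d17:-→d18:-→d19:-→d20:-→d21:-→d22:-→d23:-→d24:-→d25:-→d26:-→d27:-→d28:-→d29:-→d30:-→d31:-→d32:H1 -> H1

== LOOKUPS ==
["H1","H1","H1","H2","H4","H0","H1"]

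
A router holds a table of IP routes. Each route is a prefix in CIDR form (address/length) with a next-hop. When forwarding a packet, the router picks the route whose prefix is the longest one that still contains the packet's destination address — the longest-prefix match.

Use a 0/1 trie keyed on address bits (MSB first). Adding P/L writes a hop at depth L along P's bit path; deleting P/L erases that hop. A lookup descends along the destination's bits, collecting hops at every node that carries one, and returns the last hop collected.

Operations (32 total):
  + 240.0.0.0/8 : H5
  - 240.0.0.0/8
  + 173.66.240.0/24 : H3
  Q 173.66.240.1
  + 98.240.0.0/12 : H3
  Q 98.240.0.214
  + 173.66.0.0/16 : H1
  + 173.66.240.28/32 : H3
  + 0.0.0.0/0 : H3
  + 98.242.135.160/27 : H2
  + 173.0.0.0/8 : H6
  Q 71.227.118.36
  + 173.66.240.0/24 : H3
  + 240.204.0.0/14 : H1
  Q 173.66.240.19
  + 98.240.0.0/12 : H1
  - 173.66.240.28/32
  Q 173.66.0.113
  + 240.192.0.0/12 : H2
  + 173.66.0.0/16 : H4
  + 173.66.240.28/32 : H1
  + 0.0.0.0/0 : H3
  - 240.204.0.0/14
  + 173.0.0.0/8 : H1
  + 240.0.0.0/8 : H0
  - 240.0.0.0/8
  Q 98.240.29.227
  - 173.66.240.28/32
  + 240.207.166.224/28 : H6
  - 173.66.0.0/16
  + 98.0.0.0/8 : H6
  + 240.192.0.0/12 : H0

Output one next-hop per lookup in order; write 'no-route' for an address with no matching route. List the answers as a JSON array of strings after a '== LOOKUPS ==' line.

Trace:
  + 240.0.0.0/8 (H5) depth=8
  - 240.0.0.0/8 clear@8
  + 173.66.240.0/24 (H3) depth=24
  ? 173.66.240.1  path d0:-→d1:-→d2:-→d3:-→d4:-→d5:-→d6:-→d7:-→d8:-→d9:-→d10:-→d11:-→d12:-→d13:-→d14:-→d15:-→d16:-→d17:-→d18:-→d19:-→d20:-→d21:-→d22:-→d23:-→d24:H3  best=H3
  + 98.240.0.0/12 (H3) depth=12
  ? 98.240.0.214  path d0:-→d1:-→d2:-→d3:-→d4:-→d5:-→d6:-→d7:-→d8:-→d9:-→d10:-→d11:-→d12:H3  best=H3
  + 173.66.0.0/16 (H1) depth=16
  + 173.66.240.28/32 (H3) depth=32
  + 0.0.0.0/0 (H3) depth=0
  + 98.242.135.160/27 (H2) depth=27
  + 173.0.0.0/8 (H6) depth=8
  ? 71.227.118.36  path d0:H3→d1:-→d2:-  best=H3
  + 173.66.240.0/24 (H3) depth=24
  + 240.204.0.0/14 (H1) depth=14
  ? 173.66.240.19  path d0:H3→d1:-→d2:-→d3:-→d4:-→d5:-→d6:-→d7:-→d8:H6→d9:-→d10:-→d11:-→d12:-→d13:-→d14:-→d15:-→d16:H1→d17:-→d18:-→d19:-→d20:-→d21:-→d22:-→d23:-→d24:H3→d25:-→d26:-→d27:-→d28:-  best=H3
  + 98.240.0.0/12 (H1) depth=12
  - 173.66.240.28/32 clear@32
  ? 173.66.0.113  path d0:H3→d1:-→d2:-→d3:-→d4:-→d5:-→d6:-→d7:-→d8:H6→d9:-→d10:-→d11:-→d12:-→d13:-→d14:-→d15:-→d16:H1  best=H1
  + 240.192.0.0/12 (H2) depth=12
  + 173.66.0.0/16 (H4) depth=16
  + 173.66.240.28/32 (H1) depth=32
  + 0.0.0.0/0 (H3) depth=0
  - 240.204.0.0/14 clear@14
  + 173.0.0.0/8 (H1) depth=8
  + 240.0.0.0/8 (H0) depth=8
  - 240.0.0.0/8 clear@8
  ? 98.240.29.227  path d0:H3→d1:-→d2:-→d3:-→d4:-→d5:-→d6:-→d7:-→d8:-→d9:-→d10:-→d11:-→d12:H1→d13:-→d14:-  best=H1
  - 173.66.240.28/32 clear@32
  + 240.207.166.224/28 (H6) depth=28
  - 173.66.0.0/16 clear@16
  + 98.0.0.0/8 (H6) depth=8
  + 240.192.0.0/12 (H0) depth=12

== LOOKUPS ==
["H3","H3","H3","H3","H1","H1"]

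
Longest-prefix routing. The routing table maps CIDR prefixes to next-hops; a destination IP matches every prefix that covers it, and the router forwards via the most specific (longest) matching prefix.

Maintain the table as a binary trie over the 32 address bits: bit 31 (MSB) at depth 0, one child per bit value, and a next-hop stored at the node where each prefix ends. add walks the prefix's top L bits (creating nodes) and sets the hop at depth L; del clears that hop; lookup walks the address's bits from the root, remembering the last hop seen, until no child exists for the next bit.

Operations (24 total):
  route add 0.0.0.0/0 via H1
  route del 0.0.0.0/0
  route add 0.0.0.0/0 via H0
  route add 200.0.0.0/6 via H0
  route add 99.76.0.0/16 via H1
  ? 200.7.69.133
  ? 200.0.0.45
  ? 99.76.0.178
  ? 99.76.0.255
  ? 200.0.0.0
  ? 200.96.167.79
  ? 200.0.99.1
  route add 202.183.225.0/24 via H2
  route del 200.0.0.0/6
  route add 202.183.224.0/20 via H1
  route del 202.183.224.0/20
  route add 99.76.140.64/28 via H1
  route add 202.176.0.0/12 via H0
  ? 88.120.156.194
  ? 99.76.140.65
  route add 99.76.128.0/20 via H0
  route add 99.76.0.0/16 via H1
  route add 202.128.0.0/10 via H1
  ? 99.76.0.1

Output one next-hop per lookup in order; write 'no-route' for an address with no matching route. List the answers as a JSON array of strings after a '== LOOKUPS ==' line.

Apply in order:
  + 0.0.0.0/0 (H1) depth=0
  del 0.0.0.0/0 (clear depth 0)
  + 0.0.0.0/0 (H0) depth=0
  + 200.0.0.0/6 (H0) depth=6
  + 99.76.0.0/16 (H1) depth=16
  Q 200.7.69.133: descend 110010 ; hops seen [H0,H0] ; pick H0
  Q 200.0.0.45: descend 110010 ; hops seen [H0,H0] ; pick H0
  Q 99.76.0.178: descend 0110001101001100 ; hops seen [H0,H1] ; pick H1
  Q 99.76.0.255: descend 0110001101001100 ; hops seen [H0,H1] ; pick H1
  Q 200.0.0.0: descend 110010 ; hops seen [H0,H0] ; pick H0
  Q 200.96.167.79: descend 110010 ; hops seen [H0,H0] ; pick H0
  Q 200.0.99.1: descend 110010 ; hops seen [H0,H0] ; pick H0
  + 202.183.225.0/24 (H2) depth=24
  del 200.0.0.0/6 (clear depth 6)
  + 202.183.224.0/20 (H1) depth=20
  del 202.183.224.0/20 (clear depth 20)
  + 99.76.140.64/28 (H1) depth=28
  + 202.176.0.0/12 (H0) depth=12
  Q 88.120.156.194: descend 01 ; hops seen [H0] ; pick H0
  Q 99.76.140.65: descend 0110001101001100100011000100 ; hops seen [H0,H1,H1] ; pick H1
  + 99.76.128.0/20 (H0) depth=20
  + 99.76.0.0/16 (H1) depth=16
  + 202.128.0.0/10 (H1) depth=10
  Q 99.76.0.1: descend 0110001101001100 ; hops seen [H0,H1] ; pick H1

== LOOKUPS ==
["H0","H0","H1","H1","H0","H0","H0","H0","H1","H1"]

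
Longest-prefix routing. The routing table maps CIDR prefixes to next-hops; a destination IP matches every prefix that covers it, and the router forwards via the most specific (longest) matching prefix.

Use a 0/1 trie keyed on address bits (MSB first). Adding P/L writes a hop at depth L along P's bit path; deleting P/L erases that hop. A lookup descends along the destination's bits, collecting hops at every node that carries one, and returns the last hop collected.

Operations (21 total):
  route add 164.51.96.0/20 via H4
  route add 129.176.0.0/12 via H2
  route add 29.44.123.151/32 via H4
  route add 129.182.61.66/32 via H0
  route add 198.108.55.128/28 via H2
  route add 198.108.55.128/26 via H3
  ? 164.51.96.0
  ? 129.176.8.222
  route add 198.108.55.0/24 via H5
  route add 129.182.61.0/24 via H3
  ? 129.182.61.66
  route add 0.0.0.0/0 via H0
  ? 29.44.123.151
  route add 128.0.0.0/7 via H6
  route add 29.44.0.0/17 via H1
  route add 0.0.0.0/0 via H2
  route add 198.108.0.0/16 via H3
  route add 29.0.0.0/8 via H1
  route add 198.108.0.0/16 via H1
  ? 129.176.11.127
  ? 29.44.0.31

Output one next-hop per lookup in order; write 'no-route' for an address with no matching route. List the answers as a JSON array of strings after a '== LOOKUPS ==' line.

Trace:
  + 164.51.96.0/20 (H4) depth=20
  + 129.176.0.0/12 (H2) depth=12
  + 29.44.123.151/32 (H4) depth=32
  + 129.182.61.66/32 (H0) depth=32
  + 198.108.55.128/28 (H2) depth=28
  + 198.108.55.128/26 (H3) depth=26
  Q 164.51.96.0: descend 10100100001100110110 ; hops seen [H4] ; pick H4
  Q 129.176.8.222: descend 1000000110110 ; hops seen [H2] ; pick H2
  + 198.108.55.0/24 (H5) depth=24
  + 129.182.61.0/24 (H3) depth=24
  Q 129.182.61.66: descend 10000001101101100011110101000010 ; hops seen [H2,H3,H0] ; pick H0
  + 0.0.0.0/0 (H0) depth=0
  Q 29.44.123.151: descend 00011101001011000111101110010111 ; hops seen [H0,H4] ; pick H4
  + 128.0.0.0/7 (H6) depth=7
  + 29.44.0.0/17 (H1) depth=17
  + 0.0.0.0/0 (H2) depth=0
  + 198.108.0.0/16 (H3) depth=16
  + 29.0.0.0/8 (H1) depth=8
  + 198.108.0.0/16 (H1) depth=16
  Q 129.176.11.127: descend 1000000110110 ; hops seen [H2,H6,H2] ; pick H2
  Q 29.44.0.31: descend 00011101001011000 ; hops seen [H2,H1,H1] ; pick H1

== LOOKUPS ==
["H4","H2","H0","H4","H2","H1"]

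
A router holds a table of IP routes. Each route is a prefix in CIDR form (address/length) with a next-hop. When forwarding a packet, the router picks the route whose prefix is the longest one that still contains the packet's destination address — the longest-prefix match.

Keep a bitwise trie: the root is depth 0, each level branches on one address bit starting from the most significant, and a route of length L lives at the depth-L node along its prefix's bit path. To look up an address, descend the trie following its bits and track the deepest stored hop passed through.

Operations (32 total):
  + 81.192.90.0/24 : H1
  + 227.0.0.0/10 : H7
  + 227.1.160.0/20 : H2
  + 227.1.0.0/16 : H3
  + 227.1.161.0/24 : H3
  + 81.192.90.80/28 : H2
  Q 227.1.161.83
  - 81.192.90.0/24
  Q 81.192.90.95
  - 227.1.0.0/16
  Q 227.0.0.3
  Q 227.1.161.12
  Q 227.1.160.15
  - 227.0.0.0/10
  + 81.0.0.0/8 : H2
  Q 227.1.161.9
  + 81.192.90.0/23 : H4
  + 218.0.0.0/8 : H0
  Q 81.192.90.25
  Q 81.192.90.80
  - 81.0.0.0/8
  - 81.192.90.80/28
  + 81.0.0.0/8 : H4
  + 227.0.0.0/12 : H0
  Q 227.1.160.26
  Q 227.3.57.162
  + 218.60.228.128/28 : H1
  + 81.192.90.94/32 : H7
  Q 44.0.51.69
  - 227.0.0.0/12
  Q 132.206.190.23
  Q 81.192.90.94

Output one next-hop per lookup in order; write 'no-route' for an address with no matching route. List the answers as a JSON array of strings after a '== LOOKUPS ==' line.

Process each operation:
  + 81.192.90.0/24 (H1) depth=24
  + 227.0.0.0/10 (H7) depth=10
  + 227.1.160.0/20 (H2) depth=20
  + 227.1.0.0/16 (H3) depth=16
  + 227.1.161.0/24 (H3) depth=24
  + 81.192.90.80/28 (H2) depth=28
  Q 227.1.161.83: descend 111000110000000110100001 ; hops seen [H7,H3,H2,H3] ; pick H3
  - 81.192.90.0/24 clear@24
  Q 81.192.90.95: descend 0101000111000000010110100101 ; hops seen [H2] ; pick H2
  - 227.1.0.0/16 clear@16
  Q 227.0.0.3: descend 111000110000000 ; hops seen [H7] ; pick H7
  Q 227.1.161.12: descend 111000110000000110100001 ; hops seen [H7,H2,H3] ; pick H3
  Q 227.1.160.15: descend 11100011000000011010000 ; hops seen [H7,H2] ; pick H2
  - 227.0.0.0/10 clear@10
  + 81.0.0.0/8 (H2) depth=8
  Q 227.1.161.9: descend 111000110000000110100001 ; hops seen [H2,H3] ; pick H3
  + 81.192.90.0/23 (H4) depth=23
  + 218.0.0.0/8 (H0) depth=8
  Q 81.192.90.25: descend 0101000111000000010110100 ; hops seen [H2,H4] ; pick H4
  Q 81.192.90.80: descend 0101000111000000010110100101 ; hops seen [H2,H4,H2] ; pick H2
  - 81.0.0.0/8 clear@8
  - 81.192.90.80/28 clear@28
  + 81.0.0.0/8 (H4) depth=8
  + 227.0.0.0/12 (H0) depth=12
  Q 227.1.160.26: descend 11100011000000011010000 ; hops seen [H0,H2] ; pick H2
  Q 227.3.57.162: descend 11100011000000 ; hops seen [H0] ; pick H0
  + 218.60.228.128/28 (H1) depth=28
  + 81.192.90.94/32 (H7) depth=32
  Q 44.0.51.69: descend 0 ; hops seen [∅] ; pick no-route
  - 227.0.0.0/12 clear@12
  Q 132.206.190.23: descend 1 ; hops seen [∅] ; pick no-route
  Q 81.192.90.94: descend 01010001110000000101101001011110 ; hops seen [H4,H4,H7] ; pick H7

== LOOKUPS ==
["H3","H2","H7","H3","H2","H3","H4","H2","H2","H0","no-route","no-route","H7"]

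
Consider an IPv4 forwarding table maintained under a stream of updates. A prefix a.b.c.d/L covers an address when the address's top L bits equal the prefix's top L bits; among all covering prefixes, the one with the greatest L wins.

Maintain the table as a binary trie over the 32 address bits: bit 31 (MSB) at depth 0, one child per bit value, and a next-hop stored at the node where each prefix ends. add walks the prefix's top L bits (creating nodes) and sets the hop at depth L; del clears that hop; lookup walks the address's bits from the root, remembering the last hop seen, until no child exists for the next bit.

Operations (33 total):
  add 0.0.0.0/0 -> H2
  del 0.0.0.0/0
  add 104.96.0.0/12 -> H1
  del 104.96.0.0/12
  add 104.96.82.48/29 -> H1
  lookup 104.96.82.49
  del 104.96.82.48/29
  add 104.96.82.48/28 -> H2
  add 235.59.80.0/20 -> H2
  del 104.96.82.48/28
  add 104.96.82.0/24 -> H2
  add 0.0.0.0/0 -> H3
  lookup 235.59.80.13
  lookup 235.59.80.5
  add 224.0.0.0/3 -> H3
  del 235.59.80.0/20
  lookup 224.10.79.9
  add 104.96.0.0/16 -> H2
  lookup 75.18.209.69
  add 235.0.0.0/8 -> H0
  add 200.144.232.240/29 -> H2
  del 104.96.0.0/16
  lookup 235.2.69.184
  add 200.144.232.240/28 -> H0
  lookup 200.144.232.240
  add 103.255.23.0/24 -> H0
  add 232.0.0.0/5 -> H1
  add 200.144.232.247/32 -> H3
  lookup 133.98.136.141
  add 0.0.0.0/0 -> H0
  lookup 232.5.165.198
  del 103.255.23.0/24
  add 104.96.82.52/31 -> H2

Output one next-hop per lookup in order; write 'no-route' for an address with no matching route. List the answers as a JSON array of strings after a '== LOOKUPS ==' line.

Trace:
  add 0.0.0.0/0 -> H2 at depth 0
  del 0.0.0.0/0 (clear depth 0)
  add 104.96.0.0/12 -> H1 at depth 12
  del 104.96.0.0/12 (clear depth 12)
  add 104.96.82.48/29 -> H1 at depth 29
  lookup 104.96.82.49: bits 01101000011000000101001000110 walk d0:-→d1:-→d2:-→d3:-→d4:-→d5:-→d6:-→d7:-→d8:-→d9:-→d10:-→d11:-→d12:-→d13:-→d14:-→d15:-→d16:-→d17:-→d18:-→d19:-→d20:-→d21:-→d22:-→d23:-→d24:-→d25:-→d26:-→d27:-→d28:-→d29:H1 -> H1
  del 104.96.82.48/29 (clear depth 29)
  add 104.96.82.48/28 -> H2 at depth 28
  add 235.59.80.0/20 -> H2 at depth 20
  del 104.96.82.48/28 (clear depth 28)
  add 104.96.82.0/24 -> H2 at depth 24
  add 0.0.0.0/0 -> H3 at depth 0
  lookup 235.59.80.13: bits 11101011001110110101 walk d0:H3→d1:-→d2:-→d3:-→d4:-→d5:-→d6:-→d7:-→d8:-→d9:-→d10:-→d11:-→d12:-→d13:-→d14:-→d15:-→d16:-→d17:-→d18:-→d19:-→d20:H2 -> H2
  lookup 235.59.80.5: bits 11101011001110110101 walk d0:H3→d1:-→d2:-→d3:-→d4:-→d5:-→d6:-→d7:-→d8:-→d9:-→d10:-→d11:-→d12:-→d13:-→d14:-→d15:-→d16:-→d17:-→d18:-→d19:-→d20:H2 -> H2
  add 224.0.0.0/3 -> H3 at depth 3
  del 235.59.80.0/20 (clear depth 20)
  lookup 224.10.79.9: bits 1110 walk d0:H3→d1:-→d2:-→d3:H3→d4:- -> H3
  add 104.96.0.0/16 -> H2 at depth 16
  lookup 75.18.209.69: bits 01 walk d0:H3→d1:-→d2:- -> H3
  add 235.0.0.0/8 -> H0 at depth 8
  add 200.144.232.240/29 -> H2 at depth 29
  del 104.96.0.0/16 (clear depth 16)
  lookup 235.2.69.184: bits 1110101100 walk d0:H3→d1:-→d2:-→d3:H3→d4:-→d5:-→d6:-→d7:-→d8:H0→d9:-→d10:- -> H0
  add 200.144.232.240/28 -> H0 at depth 28
  lookup 200.144.232.240: bits 11001000100100001110100011110 walk d0:H3→d1:-→d2:-→d3:-→d4:-→d5:-→d6:-→d7:-→d8:-→d9:-→d10:-→d11:-→d12:-→d13:-→d14:-→d15:-→d16:-→d17:-→d18:-→d19:-→d20:-→d21:-→d22:-→d23:-→d24:-→d25:-→d26:-→d27:-→d28:H0→d29:H2 -> H2
  add 103.255.23.0/24 -> H0 at depth 24
  add 232.0.0.0/5 -> H1 at depth 5
  add 200.144.232.247/32 -> H3 at depth 32
  lookup 133.98.136.141: bits 1 walk d0:H3→d1:- -> H3
  add 0.0.0.0/0 -> H0 at depth 0
  lookup 232.5.165.198: bits 111010 walk d0:H0→d1:-→d2:-→d3:H3→d4:-→d5:H1→d6:- -> H1
  del 103.255.23.0/24 (clear depth 24)
  add 104.96.82.52/31 -> H2 at depth 31

== LOOKUPS ==
["H1","H2","H2","H3","H3","H0","H2","H3","H1"]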